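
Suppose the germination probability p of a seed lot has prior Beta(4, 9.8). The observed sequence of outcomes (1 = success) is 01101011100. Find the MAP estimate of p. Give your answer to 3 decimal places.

p̂_MAP = 0.395

Prior: Beta(4, 9.8).
Data: 6 successes in 11 trials (from the sequence). The binomial likelihood contributes p^6(1−p)^5, so the posterior is Beta(4+6, 9.8+5) = Beta(10, 14.8).
For Beta(a, b) with a, b > 1 the mode is (a−1)/(a+b−2) = 9/22.8 ≈ 0.395.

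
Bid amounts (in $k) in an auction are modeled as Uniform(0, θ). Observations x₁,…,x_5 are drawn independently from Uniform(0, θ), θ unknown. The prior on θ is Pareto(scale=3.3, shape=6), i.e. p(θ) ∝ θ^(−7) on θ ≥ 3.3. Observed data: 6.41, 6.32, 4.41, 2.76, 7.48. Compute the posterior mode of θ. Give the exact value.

The Uniform(0, θ) likelihood is θ^(−n) for θ ≥ max(xᵢ), zero otherwise. Here max(xᵢ) = 7.48.
Posterior ∝ θ^(−7) · θ^(−5) = θ^(−12) on θ ≥ max(3.3, 7.48) = 7.48.
This density is strictly decreasing in θ, so the posterior mode lies at the lower boundary of the support.

θ̂_MAP = 7.48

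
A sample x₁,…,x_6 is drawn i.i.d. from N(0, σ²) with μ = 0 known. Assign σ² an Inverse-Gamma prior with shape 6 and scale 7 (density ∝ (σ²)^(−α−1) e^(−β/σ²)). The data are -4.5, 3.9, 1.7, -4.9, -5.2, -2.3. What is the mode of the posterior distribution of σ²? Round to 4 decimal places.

σ̂²_MAP = 5.4345

Sum of squared deviations about the known mean: SS = (-4.5−0)² + (3.9−0)² + (1.7−0)² + (-4.9−0)² + (-5.2−0)² + (-2.3−0)² = 94.69.
The Normal likelihood contributes (σ²)^(−n/2) exp(−SS/(2σ²)), so the posterior is Inverse-Gamma(α + n/2, β + SS/2) = Inverse-Gamma(9, 54.345).
The mode of Inverse-Gamma(a, b) is b/(a+1) = 54.345/10 ≈ 5.4345.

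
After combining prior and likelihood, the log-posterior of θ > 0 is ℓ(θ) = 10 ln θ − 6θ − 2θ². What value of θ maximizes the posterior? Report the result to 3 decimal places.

θ̂_MAP = 1.000

ℓ'(θ) = 10/θ − 6 − 4θ. Setting this to zero and multiplying by θ: 4θ² + 6θ − 10 = 0.
θ = (−6 + √(6² + 4·4·10)) / (2·4) = (−6 + √196) / 8 = (−6 + 14)/8 = 1.
ℓ''(θ) = −10/θ² − 4 < 0, confirming a maximum.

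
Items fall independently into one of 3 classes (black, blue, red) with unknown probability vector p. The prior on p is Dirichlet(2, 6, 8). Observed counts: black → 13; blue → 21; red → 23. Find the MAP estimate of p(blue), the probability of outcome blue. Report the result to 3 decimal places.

MAP estimate of p(blue) = 0.371

The posterior is Dirichlet(αᵢ + nᵢ) = Dirichlet(15, 27, 31).
For a Dirichlet(a₁,…,a_K) with all aᵢ > 1, the mode has j-th component (aⱼ − 1)/(Σaᵢ − K).
Here Σaᵢ = 73 and K = 3, so p(blue) = (27 − 1)/(73 − 3) = 26/70 ≈ 0.371.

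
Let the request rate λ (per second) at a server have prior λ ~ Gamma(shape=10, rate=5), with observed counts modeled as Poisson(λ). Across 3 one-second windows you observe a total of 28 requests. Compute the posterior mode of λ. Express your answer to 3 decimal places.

Σxᵢ = 28, n = 3.
Posterior ∝ λ^9e^(−5λ) · λ^28e^(−3λ) = λ^37e^(−8λ), i.e. Gamma(shape=38, rate=8).
The mode of a Gamma(a, b) with a ≥ 1 (shape–rate) is (a−1)/b = 37/8 ≈ 4.625.

λ̂_MAP = 4.625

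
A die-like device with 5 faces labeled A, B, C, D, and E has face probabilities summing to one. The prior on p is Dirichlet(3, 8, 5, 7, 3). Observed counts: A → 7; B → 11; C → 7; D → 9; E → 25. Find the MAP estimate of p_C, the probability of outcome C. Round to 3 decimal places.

The posterior is Dirichlet(αᵢ + nᵢ) = Dirichlet(10, 19, 12, 16, 28).
For a Dirichlet(a₁,…,a_K) with all aᵢ > 1, the mode has j-th component (aⱼ − 1)/(Σaᵢ − K).
Here Σaᵢ = 85 and K = 5, so p_C = (12 − 1)/(85 − 5) = 11/80 ≈ 0.138.

MAP estimate of p_C = 0.138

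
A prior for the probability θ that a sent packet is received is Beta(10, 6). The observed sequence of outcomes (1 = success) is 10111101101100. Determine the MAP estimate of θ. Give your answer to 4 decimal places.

Prior: Beta(10, 6).
Data: 9 successes in 14 trials (from the sequence). The binomial likelihood contributes θ^9(1−θ)^5, so the posterior is Beta(10+9, 6+5) = Beta(19, 11).
For Beta(a, b) with a, b > 1 the mode is (a−1)/(a+b−2) = 18/28 ≈ 0.6429.

θ̂_MAP = 0.6429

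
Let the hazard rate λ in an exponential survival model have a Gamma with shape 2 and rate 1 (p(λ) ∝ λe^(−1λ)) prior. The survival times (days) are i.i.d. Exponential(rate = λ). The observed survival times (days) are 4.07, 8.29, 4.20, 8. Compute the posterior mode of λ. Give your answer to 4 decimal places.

The Exponential(rate=λ) likelihood is ∝ λ^n e^(−λΣtᵢ). Here n = 4 and Σtᵢ = 4.07 + 8.29 + 4.20 + 8 = 24.56.
Posterior ∝ λe^(−1λ) · λ^4e^(−24.56λ) = λ^5e^(−25.56λ), i.e. Gamma(6, 25.56).
Mode = (a−1)/b = 5/25.56 ≈ 0.1956.

λ̂_MAP = 0.1956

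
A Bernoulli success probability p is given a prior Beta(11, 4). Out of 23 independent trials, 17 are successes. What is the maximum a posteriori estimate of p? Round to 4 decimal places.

Prior: Beta(11, 4).
Data: 17 successes in 23 trials. The binomial likelihood contributes p^17(1−p)^6, so the posterior is Beta(11+17, 4+6) = Beta(28, 10).
For Beta(a, b) with a, b > 1 the mode is (a−1)/(a+b−2) = 27/36 ≈ 0.7500.

p̂_MAP = 0.7500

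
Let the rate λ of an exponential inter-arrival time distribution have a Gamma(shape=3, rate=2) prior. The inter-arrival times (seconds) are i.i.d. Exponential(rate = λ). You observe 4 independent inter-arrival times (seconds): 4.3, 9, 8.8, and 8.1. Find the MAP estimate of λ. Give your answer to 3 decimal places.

λ̂_MAP = 0.186

The Exponential(rate=λ) likelihood is ∝ λ^n e^(−λΣtᵢ). Here n = 4 and Σtᵢ = 4.3 + 9 + 8.8 + 8.1 = 30.2.
Posterior ∝ λ^2e^(−2λ) · λ^4e^(−30.2λ) = λ^6e^(−32.2λ), i.e. Gamma(7, 32.2).
Mode = (a−1)/b = 6/32.2 ≈ 0.186.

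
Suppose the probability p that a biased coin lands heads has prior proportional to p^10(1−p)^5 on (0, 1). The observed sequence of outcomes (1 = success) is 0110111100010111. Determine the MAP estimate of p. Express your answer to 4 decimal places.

p̂_MAP = 0.6452

The prior density ∝ p^10(1−p)^5 is the kernel of Beta(11, 6).
Data: 10 successes in 16 trials (from the sequence). The binomial likelihood contributes p^10(1−p)^6, so the posterior is Beta(11+10, 6+6) = Beta(21, 12).
For Beta(a, b) with a, b > 1 the mode is (a−1)/(a+b−2) = 20/31 ≈ 0.6452.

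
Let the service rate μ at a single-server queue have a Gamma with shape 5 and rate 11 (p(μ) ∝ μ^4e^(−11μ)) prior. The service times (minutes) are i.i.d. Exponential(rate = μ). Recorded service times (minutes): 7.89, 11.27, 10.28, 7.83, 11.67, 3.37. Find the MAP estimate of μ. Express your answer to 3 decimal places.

μ̂_MAP = 0.158

The Exponential(rate=μ) likelihood is ∝ μ^n e^(−μΣtᵢ). Here n = 6 and Σtᵢ = 7.89 + 11.27 + 10.28 + 7.83 + 11.67 + 3.37 = 52.31.
Posterior ∝ μ^4e^(−11μ) · μ^6e^(−52.31μ) = μ^10e^(−63.31μ), i.e. Gamma(11, 63.31).
Mode = (a−1)/b = 10/63.31 ≈ 0.158.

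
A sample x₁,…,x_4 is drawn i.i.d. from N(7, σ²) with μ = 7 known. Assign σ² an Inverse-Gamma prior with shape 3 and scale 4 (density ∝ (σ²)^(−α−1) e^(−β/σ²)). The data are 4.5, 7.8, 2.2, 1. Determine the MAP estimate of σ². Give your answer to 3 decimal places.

σ̂²_MAP = 6.161

Sum of squared deviations about the known mean: SS = (4.5−7)² + (7.8−7)² + (2.2−7)² + (1−7)² = 65.93.
The Normal likelihood contributes (σ²)^(−n/2) exp(−SS/(2σ²)), so the posterior is Inverse-Gamma(α + n/2, β + SS/2) = Inverse-Gamma(5, 36.965).
The mode of Inverse-Gamma(a, b) is b/(a+1) = 36.965/6 ≈ 6.161.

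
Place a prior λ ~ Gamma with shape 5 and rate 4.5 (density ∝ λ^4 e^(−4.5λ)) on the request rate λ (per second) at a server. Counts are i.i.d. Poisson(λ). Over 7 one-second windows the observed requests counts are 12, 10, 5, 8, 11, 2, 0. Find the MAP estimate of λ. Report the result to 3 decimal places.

λ̂_MAP = 4.522

Σxᵢ = 12+10+5+8+11+2+0 = 48, with n = 7.
Posterior ∝ λ^4e^(−4.5λ) · λ^48e^(−7λ) = λ^52e^(−11.5λ), i.e. Gamma(shape=53, rate=11.5).
The mode of a Gamma(a, b) with a ≥ 1 (shape–rate) is (a−1)/b = 52/11.5 ≈ 4.522.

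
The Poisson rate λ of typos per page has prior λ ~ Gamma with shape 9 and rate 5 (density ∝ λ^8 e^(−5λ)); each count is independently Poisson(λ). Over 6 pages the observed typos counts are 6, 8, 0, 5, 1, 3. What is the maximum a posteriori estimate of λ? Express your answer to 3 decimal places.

λ̂_MAP = 2.818

Σxᵢ = 6+8+0+5+1+3 = 23, with n = 6.
Posterior ∝ λ^8e^(−5λ) · λ^23e^(−6λ) = λ^31e^(−11λ), i.e. Gamma(shape=32, rate=11).
The mode of a Gamma(a, b) with a ≥ 1 (shape–rate) is (a−1)/b = 31/11 ≈ 2.818.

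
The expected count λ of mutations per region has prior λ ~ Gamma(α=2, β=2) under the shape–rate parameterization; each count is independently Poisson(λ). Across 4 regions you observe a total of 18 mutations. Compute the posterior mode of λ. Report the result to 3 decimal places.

Σxᵢ = 18, n = 4.
Posterior ∝ λe^(−2λ) · λ^18e^(−4λ) = λ^19e^(−6λ), i.e. Gamma(shape=20, rate=6).
The mode of a Gamma(a, b) with a ≥ 1 (shape–rate) is (a−1)/b = 19/6 ≈ 3.167.

λ̂_MAP = 3.167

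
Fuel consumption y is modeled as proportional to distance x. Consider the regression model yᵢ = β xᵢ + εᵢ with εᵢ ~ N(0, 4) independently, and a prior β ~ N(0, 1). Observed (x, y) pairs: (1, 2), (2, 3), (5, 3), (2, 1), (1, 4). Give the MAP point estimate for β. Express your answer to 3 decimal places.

β̂_MAP = 0.744

log p(β | y) = −Σ(yᵢ − βxᵢ)²/(2·4) − β²/(2·1) + const.
Setting the derivative to zero: Σxᵢ(yᵢ − βxᵢ)/4 − β/1 = 0, so β = Σxᵢyᵢ / (Σxᵢ² + σ²/τ²).
Σxᵢyᵢ = 1·2 + 2·3 + 5·3 + 2·1 + 1·4 = 29; Σxᵢ² = 35; σ²/τ² = 4.
β̂_MAP = 29 / (35 + 4) = 29/39 ≈ 0.744.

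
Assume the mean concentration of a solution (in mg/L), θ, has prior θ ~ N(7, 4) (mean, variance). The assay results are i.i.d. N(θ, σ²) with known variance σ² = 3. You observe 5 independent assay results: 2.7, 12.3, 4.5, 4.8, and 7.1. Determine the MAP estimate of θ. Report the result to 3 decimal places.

n = 5; x̄ = (2.7 + 12.3 + 4.5 + 4.8 + 7.1)/5 = 31.4/5 = 6.28.
For a Normal prior and Normal likelihood with known variance, the posterior is Normal; its mode equals its mean, the precision-weighted average.
Prior precision 1/σ₀² = 1/4 = 0.25; data precision n/σ² = 5/3.
θ̂ = (0.25·7 + (5/3)·6.28) / (0.25 + 5/3) = (733/60)/(23/12) = 733/115 ≈ 6.374.

θ̂_MAP = 6.374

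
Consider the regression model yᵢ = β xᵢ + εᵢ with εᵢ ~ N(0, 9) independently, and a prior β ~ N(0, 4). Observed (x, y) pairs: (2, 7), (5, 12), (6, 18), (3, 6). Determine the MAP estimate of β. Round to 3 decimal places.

β̂_MAP = 2.623

log p(β | y) = −Σ(yᵢ − βxᵢ)²/(2·9) − β²/(2·4) + const.
Setting the derivative to zero: Σxᵢ(yᵢ − βxᵢ)/9 − β/4 = 0, so β = Σxᵢyᵢ / (Σxᵢ² + σ²/τ²).
Σxᵢyᵢ = 2·7 + 5·12 + 6·18 + 3·6 = 200; Σxᵢ² = 74; σ²/τ² = 2.25.
β̂_MAP = 200 / (74 + 2.25) = 200/76.25 ≈ 2.623.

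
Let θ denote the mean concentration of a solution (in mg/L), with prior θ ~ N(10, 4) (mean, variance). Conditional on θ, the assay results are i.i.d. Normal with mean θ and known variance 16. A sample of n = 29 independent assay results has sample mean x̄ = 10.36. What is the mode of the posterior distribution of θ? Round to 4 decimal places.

θ̂_MAP = 10.3164

n = 29, x̄ = 10.36.
For a Normal prior and Normal likelihood with known variance, the posterior is Normal; its mode equals its mean, the precision-weighted average.
Prior precision 1/σ₀² = 1/4 = 0.25; data precision n/σ² = 29/16 = 1.8125.
θ̂ = (0.25·10 + 1.8125·10.36) / (0.25 + 1.8125) = 21.2775/2.0625 = 2837/275 ≈ 10.3164.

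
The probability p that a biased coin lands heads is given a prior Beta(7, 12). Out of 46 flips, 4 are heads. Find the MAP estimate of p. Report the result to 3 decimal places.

p̂_MAP = 0.159

Prior: Beta(7, 12).
Data: 4 successes in 46 trials. The binomial likelihood contributes p^4(1−p)^42, so the posterior is Beta(7+4, 12+42) = Beta(11, 54).
For Beta(a, b) with a, b > 1 the mode is (a−1)/(a+b−2) = 10/63 ≈ 0.159.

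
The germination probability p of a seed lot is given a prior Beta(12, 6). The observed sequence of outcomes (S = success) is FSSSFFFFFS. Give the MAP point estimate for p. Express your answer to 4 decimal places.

Prior: Beta(12, 6).
Data: 4 successes in 10 trials (from the sequence). The binomial likelihood contributes p^4(1−p)^6, so the posterior is Beta(12+4, 6+6) = Beta(16, 12).
For Beta(a, b) with a, b > 1 the mode is (a−1)/(a+b−2) = 15/26 ≈ 0.5769.

p̂_MAP = 0.5769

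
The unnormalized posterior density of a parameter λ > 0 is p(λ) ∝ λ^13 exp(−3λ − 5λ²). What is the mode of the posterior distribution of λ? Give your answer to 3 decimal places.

λ̂_MAP = 1.000

ℓ'(λ) = 13/λ − 3 − 10λ. Setting this to zero and multiplying by λ: 10λ² + 3λ − 13 = 0.
λ = (−3 + √(3² + 4·10·13)) / (2·10) = (−3 + √529) / 20 = (−3 + 23)/20 = 1.
ℓ''(λ) = −13/λ² − 10 < 0, confirming a maximum.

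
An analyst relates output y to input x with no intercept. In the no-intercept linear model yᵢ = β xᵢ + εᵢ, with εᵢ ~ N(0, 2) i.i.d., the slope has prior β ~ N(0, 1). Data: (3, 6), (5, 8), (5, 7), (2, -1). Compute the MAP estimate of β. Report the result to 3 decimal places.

log p(β | y) = −Σ(yᵢ − βxᵢ)²/(2·2) − β²/(2·1) + const.
Setting the derivative to zero: Σxᵢ(yᵢ − βxᵢ)/2 − β/1 = 0, so β = Σxᵢyᵢ / (Σxᵢ² + σ²/τ²).
Σxᵢyᵢ = 3·6 + 5·8 + 5·7 + 2·(-1) = 91; Σxᵢ² = 63; σ²/τ² = 2.
β̂_MAP = 91 / (63 + 2) = 91/65 ≈ 1.400.

β̂_MAP = 1.400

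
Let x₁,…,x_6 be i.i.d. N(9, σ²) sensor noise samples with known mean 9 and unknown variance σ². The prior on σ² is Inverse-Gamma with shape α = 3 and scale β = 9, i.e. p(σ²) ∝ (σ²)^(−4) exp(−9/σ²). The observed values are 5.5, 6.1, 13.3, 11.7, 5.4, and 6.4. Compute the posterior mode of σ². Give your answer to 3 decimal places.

σ̂²_MAP = 6.011

Sum of squared deviations about the known mean: SS = (5.5−9)² + (6.1−9)² + (13.3−9)² + (11.7−9)² + (5.4−9)² + (6.4−9)² = 66.16.
The Normal likelihood contributes (σ²)^(−n/2) exp(−SS/(2σ²)), so the posterior is Inverse-Gamma(α + n/2, β + SS/2) = Inverse-Gamma(6, 42.08).
The mode of Inverse-Gamma(a, b) is b/(a+1) = 42.08/7 ≈ 6.011.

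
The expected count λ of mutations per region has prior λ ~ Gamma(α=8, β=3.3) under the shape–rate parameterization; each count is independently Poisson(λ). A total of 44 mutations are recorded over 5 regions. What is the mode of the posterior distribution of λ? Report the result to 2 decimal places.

λ̂_MAP = 6.14

Σxᵢ = 44, n = 5.
Posterior ∝ λ^7e^(−3.3λ) · λ^44e^(−5λ) = λ^51e^(−8.3λ), i.e. Gamma(shape=52, rate=8.3).
The mode of a Gamma(a, b) with a ≥ 1 (shape–rate) is (a−1)/b = 51/8.3 ≈ 6.14.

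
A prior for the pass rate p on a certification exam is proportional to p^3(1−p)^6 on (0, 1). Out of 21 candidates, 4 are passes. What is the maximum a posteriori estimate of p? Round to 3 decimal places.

p̂_MAP = 0.233

The prior density ∝ p^3(1−p)^6 is the kernel of Beta(4, 7).
Data: 4 successes in 21 trials. The binomial likelihood contributes p^4(1−p)^17, so the posterior is Beta(4+4, 7+17) = Beta(8, 24).
For Beta(a, b) with a, b > 1 the mode is (a−1)/(a+b−2) = 7/30 ≈ 0.233.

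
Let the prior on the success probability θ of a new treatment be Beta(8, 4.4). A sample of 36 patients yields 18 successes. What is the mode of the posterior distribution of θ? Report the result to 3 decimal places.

Prior: Beta(8, 4.4).
Data: 18 successes in 36 trials. The binomial likelihood contributes θ^18(1−θ)^18, so the posterior is Beta(8+18, 4.4+18) = Beta(26, 22.4).
For Beta(a, b) with a, b > 1 the mode is (a−1)/(a+b−2) = 25/46.4 ≈ 0.539.

θ̂_MAP = 0.539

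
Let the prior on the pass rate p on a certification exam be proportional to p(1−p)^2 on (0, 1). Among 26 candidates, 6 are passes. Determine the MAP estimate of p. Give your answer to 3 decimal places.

p̂_MAP = 0.241

The prior density ∝ p(1−p)^2 is the kernel of Beta(2, 3).
Data: 6 successes in 26 trials. The binomial likelihood contributes p^6(1−p)^20, so the posterior is Beta(2+6, 3+20) = Beta(8, 23).
For Beta(a, b) with a, b > 1 the mode is (a−1)/(a+b−2) = 7/29 ≈ 0.241.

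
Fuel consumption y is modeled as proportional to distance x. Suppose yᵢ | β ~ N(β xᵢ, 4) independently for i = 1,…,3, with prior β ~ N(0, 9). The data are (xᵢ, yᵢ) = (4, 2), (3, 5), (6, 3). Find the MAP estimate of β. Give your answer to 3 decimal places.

β̂_MAP = 0.667

log p(β | y) = −Σ(yᵢ − βxᵢ)²/(2·4) − β²/(2·9) + const.
Setting the derivative to zero: Σxᵢ(yᵢ − βxᵢ)/4 − β/9 = 0, so β = Σxᵢyᵢ / (Σxᵢ² + σ²/τ²).
Σxᵢyᵢ = 4·2 + 3·5 + 6·3 = 41; Σxᵢ² = 61; σ²/τ² = 4/9.
β̂_MAP = 41 / (61 + 4/9) = 41/(553/9) = 369/553 ≈ 0.667.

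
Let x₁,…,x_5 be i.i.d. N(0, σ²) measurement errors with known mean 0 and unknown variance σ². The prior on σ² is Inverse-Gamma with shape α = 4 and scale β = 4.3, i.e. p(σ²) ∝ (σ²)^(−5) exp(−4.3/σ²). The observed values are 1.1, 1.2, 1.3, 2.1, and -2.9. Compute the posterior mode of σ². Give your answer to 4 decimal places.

σ̂²_MAP = 1.7173

Sum of squared deviations about the known mean: SS = (1.1−0)² + (1.2−0)² + (1.3−0)² + (2.1−0)² + (-2.9−0)² = 17.16.
The Normal likelihood contributes (σ²)^(−n/2) exp(−SS/(2σ²)), so the posterior is Inverse-Gamma(α + n/2, β + SS/2) = Inverse-Gamma(6.5, 12.88).
The mode of Inverse-Gamma(a, b) is b/(a+1) = 12.88/7.5 ≈ 1.7173.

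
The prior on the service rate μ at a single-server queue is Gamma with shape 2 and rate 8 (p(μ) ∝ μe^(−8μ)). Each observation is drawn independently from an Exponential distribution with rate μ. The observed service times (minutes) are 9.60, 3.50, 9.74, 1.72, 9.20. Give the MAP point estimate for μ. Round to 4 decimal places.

The Exponential(rate=μ) likelihood is ∝ μ^n e^(−μΣtᵢ). Here n = 5 and Σtᵢ = 9.60 + 3.50 + 9.74 + 1.72 + 9.20 = 33.76.
Posterior ∝ μe^(−8μ) · μ^5e^(−33.76μ) = μ^6e^(−41.76μ), i.e. Gamma(7, 41.76).
Mode = (a−1)/b = 6/41.76 ≈ 0.1437.

μ̂_MAP = 0.1437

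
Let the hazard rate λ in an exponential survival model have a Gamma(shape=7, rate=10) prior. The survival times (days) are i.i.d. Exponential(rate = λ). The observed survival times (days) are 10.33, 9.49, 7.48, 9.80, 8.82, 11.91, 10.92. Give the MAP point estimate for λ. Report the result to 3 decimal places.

The Exponential(rate=λ) likelihood is ∝ λ^n e^(−λΣtᵢ). Here n = 7 and Σtᵢ = 10.33 + 9.49 + 7.48 + 9.80 + 8.82 + 11.91 + 10.92 = 68.75.
Posterior ∝ λ^6e^(−10λ) · λ^7e^(−68.75λ) = λ^13e^(−78.75λ), i.e. Gamma(14, 78.75).
Mode = (a−1)/b = 13/78.75 ≈ 0.165.

λ̂_MAP = 0.165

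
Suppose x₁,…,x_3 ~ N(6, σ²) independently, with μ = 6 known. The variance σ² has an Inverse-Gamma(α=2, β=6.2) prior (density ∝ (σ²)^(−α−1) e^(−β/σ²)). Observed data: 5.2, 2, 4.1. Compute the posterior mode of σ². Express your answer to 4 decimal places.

Sum of squared deviations about the known mean: SS = (5.2−6)² + (2−6)² + (4.1−6)² = 20.25.
The Normal likelihood contributes (σ²)^(−n/2) exp(−SS/(2σ²)), so the posterior is Inverse-Gamma(α + n/2, β + SS/2) = Inverse-Gamma(3.5, 16.325).
The mode of Inverse-Gamma(a, b) is b/(a+1) = 16.325/4.5 ≈ 3.6278.

σ̂²_MAP = 3.6278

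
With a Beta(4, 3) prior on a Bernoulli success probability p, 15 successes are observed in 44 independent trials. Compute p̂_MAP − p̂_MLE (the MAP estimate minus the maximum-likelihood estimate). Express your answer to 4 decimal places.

MAP − MLE = 0.0264

Posterior is Beta(19, 32); MAP = (19−1)/(51−2) = 18/49 ≈ 0.36735.
MLE ignores the prior: p̂_MLE = k/n = 15/44 ≈ 0.34091.
Difference = 18/49 − 15/44 = 57/2156 ≈ 0.0264.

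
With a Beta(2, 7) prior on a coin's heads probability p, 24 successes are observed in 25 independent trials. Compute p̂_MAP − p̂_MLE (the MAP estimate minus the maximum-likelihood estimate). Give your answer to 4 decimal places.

MAP − MLE = -0.1788

Posterior is Beta(26, 8); MAP = (26−1)/(34−2) = 25/32 ≈ 0.78125.
MLE ignores the prior: p̂_MLE = k/n = 24/25 ≈ 0.96000.
Difference = 25/32 − 24/25 = -143/800 ≈ -0.1788.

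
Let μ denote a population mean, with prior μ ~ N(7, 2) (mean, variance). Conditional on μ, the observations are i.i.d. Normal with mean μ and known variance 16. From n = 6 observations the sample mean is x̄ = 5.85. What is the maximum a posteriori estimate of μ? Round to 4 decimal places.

n = 6, x̄ = 5.85.
For a Normal prior and Normal likelihood with known variance, the posterior is Normal; its mode equals its mean, the precision-weighted average.
Prior precision 1/σ₀² = 1/2 = 0.5; data precision n/σ² = 6/16 = 0.375.
μ̂ = (0.5·7 + 0.375·5.85) / (0.5 + 0.375) = 5.69375/0.875 = 911/140 ≈ 6.5071.

μ̂_MAP = 6.5071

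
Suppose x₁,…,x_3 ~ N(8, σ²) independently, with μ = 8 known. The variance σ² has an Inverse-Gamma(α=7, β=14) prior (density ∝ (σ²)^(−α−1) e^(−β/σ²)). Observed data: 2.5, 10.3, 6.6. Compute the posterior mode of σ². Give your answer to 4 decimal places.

σ̂²_MAP = 3.4474

Sum of squared deviations about the known mean: SS = (2.5−8)² + (10.3−8)² + (6.6−8)² = 37.5.
The Normal likelihood contributes (σ²)^(−n/2) exp(−SS/(2σ²)), so the posterior is Inverse-Gamma(α + n/2, β + SS/2) = Inverse-Gamma(8.5, 32.75).
The mode of Inverse-Gamma(a, b) is b/(a+1) = 32.75/9.5 ≈ 3.4474.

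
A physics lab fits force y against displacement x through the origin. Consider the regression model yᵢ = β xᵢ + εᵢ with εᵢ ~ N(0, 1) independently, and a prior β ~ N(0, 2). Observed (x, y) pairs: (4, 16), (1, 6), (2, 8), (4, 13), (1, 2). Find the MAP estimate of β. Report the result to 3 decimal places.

log p(β | y) = −Σ(yᵢ − βxᵢ)²/(2·1) − β²/(2·2) + const.
Setting the derivative to zero: Σxᵢ(yᵢ − βxᵢ)/1 − β/2 = 0, so β = Σxᵢyᵢ / (Σxᵢ² + σ²/τ²).
Σxᵢyᵢ = 4·16 + 1·6 + 2·8 + 4·13 + 1·2 = 140; Σxᵢ² = 38; σ²/τ² = 0.5.
β̂_MAP = 140 / (38 + 0.5) = 140/38.5 ≈ 3.636.

β̂_MAP = 3.636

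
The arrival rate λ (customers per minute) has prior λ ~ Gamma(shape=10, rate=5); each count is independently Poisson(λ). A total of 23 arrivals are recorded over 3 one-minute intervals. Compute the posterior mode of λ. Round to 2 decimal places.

Σxᵢ = 23, n = 3.
Posterior ∝ λ^9e^(−5λ) · λ^23e^(−3λ) = λ^32e^(−8λ), i.e. Gamma(shape=33, rate=8).
The mode of a Gamma(a, b) with a ≥ 1 (shape–rate) is (a−1)/b = 32/8 ≈ 4.00.

λ̂_MAP = 4.00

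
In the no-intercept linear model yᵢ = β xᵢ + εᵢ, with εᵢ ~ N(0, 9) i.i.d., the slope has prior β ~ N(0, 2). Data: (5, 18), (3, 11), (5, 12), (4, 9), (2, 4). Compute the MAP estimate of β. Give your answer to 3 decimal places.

β̂_MAP = 2.719

log p(β | y) = −Σ(yᵢ − βxᵢ)²/(2·9) − β²/(2·2) + const.
Setting the derivative to zero: Σxᵢ(yᵢ − βxᵢ)/9 − β/2 = 0, so β = Σxᵢyᵢ / (Σxᵢ² + σ²/τ²).
Σxᵢyᵢ = 5·18 + 3·11 + 5·12 + 4·9 + 2·4 = 227; Σxᵢ² = 79; σ²/τ² = 4.5.
β̂_MAP = 227 / (79 + 4.5) = 227/83.5 ≈ 2.719.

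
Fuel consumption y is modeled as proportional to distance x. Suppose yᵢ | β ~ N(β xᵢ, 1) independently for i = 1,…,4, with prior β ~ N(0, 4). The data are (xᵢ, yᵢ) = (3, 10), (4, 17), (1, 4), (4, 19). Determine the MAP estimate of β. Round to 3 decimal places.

log p(β | y) = −Σ(yᵢ − βxᵢ)²/(2·1) − β²/(2·4) + const.
Setting the derivative to zero: Σxᵢ(yᵢ − βxᵢ)/1 − β/4 = 0, so β = Σxᵢyᵢ / (Σxᵢ² + σ²/τ²).
Σxᵢyᵢ = 3·10 + 4·17 + 1·4 + 4·19 = 178; Σxᵢ² = 42; σ²/τ² = 0.25.
β̂_MAP = 178 / (42 + 0.25) = 178/42.25 ≈ 4.213.

β̂_MAP = 4.213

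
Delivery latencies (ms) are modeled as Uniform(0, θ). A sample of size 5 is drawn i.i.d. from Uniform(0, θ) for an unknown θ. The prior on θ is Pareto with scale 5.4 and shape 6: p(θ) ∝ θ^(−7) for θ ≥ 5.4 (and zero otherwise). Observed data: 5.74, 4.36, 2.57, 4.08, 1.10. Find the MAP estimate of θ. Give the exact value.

θ̂_MAP = 5.74

The Uniform(0, θ) likelihood is θ^(−n) for θ ≥ max(xᵢ), zero otherwise. Here max(xᵢ) = 5.74.
Posterior ∝ θ^(−7) · θ^(−5) = θ^(−12) on θ ≥ max(5.4, 5.74) = 5.74.
This density is strictly decreasing in θ, so the posterior mode lies at the lower boundary of the support.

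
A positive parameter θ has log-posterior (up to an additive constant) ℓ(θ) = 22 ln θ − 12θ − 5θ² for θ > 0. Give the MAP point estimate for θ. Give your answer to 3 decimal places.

θ̂_MAP = 1.000

ℓ'(θ) = 22/θ − 12 − 10θ. Setting this to zero and multiplying by θ: 10θ² + 12θ − 22 = 0.
θ = (−12 + √(12² + 4·10·22)) / (2·10) = (−12 + √1024) / 20 = (−12 + 32)/20 = 1.
ℓ''(θ) = −22/θ² − 10 < 0, confirming a maximum.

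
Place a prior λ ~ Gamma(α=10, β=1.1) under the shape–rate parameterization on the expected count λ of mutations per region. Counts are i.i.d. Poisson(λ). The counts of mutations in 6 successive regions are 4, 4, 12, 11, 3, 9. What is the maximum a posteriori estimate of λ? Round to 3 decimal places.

λ̂_MAP = 7.324

Σxᵢ = 4+4+12+11+3+9 = 43, with n = 6.
Posterior ∝ λ^9e^(−1.1λ) · λ^43e^(−6λ) = λ^52e^(−7.1λ), i.e. Gamma(shape=53, rate=7.1).
The mode of a Gamma(a, b) with a ≥ 1 (shape–rate) is (a−1)/b = 52/7.1 ≈ 7.324.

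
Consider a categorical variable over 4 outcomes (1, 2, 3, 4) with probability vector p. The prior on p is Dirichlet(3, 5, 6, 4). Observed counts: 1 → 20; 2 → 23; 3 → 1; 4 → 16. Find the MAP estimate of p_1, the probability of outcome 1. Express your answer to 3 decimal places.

MAP estimate: 0.297

The posterior is Dirichlet(αᵢ + nᵢ) = Dirichlet(23, 28, 7, 20).
For a Dirichlet(a₁,…,a_K) with all aᵢ > 1, the mode has j-th component (aⱼ − 1)/(Σaᵢ − K).
Here Σaᵢ = 78 and K = 4, so p_1 = (23 − 1)/(78 − 4) = 22/74 ≈ 0.297.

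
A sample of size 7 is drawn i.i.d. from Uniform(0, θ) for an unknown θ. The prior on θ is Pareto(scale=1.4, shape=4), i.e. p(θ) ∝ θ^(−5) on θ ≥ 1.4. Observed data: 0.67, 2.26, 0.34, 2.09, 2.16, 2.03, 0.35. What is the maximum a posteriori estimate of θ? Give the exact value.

θ̂_MAP = 2.26

The Uniform(0, θ) likelihood is θ^(−n) for θ ≥ max(xᵢ), zero otherwise. Here max(xᵢ) = 2.26.
Posterior ∝ θ^(−5) · θ^(−7) = θ^(−12) on θ ≥ max(1.4, 2.26) = 2.26.
This density is strictly decreasing in θ, so the posterior mode lies at the lower boundary of the support.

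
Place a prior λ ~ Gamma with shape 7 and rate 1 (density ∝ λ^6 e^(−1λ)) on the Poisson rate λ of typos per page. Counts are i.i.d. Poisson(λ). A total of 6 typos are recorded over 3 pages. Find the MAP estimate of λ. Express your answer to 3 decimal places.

Σxᵢ = 6, n = 3.
Posterior ∝ λ^6e^(−1λ) · λ^6e^(−3λ) = λ^12e^(−4λ), i.e. Gamma(shape=13, rate=4).
The mode of a Gamma(a, b) with a ≥ 1 (shape–rate) is (a−1)/b = 12/4 ≈ 3.000.

λ̂_MAP = 3.000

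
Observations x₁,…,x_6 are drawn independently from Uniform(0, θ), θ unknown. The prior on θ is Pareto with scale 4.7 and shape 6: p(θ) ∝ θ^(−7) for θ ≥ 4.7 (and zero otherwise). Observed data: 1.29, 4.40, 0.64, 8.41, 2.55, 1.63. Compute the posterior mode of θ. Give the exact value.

θ̂_MAP = 8.41

The Uniform(0, θ) likelihood is θ^(−n) for θ ≥ max(xᵢ), zero otherwise. Here max(xᵢ) = 8.41.
Posterior ∝ θ^(−7) · θ^(−6) = θ^(−13) on θ ≥ max(4.7, 8.41) = 8.41.
This density is strictly decreasing in θ, so the posterior mode lies at the lower boundary of the support.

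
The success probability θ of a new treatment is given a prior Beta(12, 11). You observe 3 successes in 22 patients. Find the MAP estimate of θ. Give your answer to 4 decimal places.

θ̂_MAP = 0.3256

Prior: Beta(12, 11).
Data: 3 successes in 22 trials. The binomial likelihood contributes θ^3(1−θ)^19, so the posterior is Beta(12+3, 11+19) = Beta(15, 30).
For Beta(a, b) with a, b > 1 the mode is (a−1)/(a+b−2) = 14/43 ≈ 0.3256.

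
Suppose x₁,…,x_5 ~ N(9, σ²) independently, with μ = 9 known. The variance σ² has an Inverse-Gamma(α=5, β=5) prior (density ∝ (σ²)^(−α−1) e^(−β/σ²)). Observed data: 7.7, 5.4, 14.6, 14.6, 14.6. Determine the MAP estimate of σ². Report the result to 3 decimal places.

Sum of squared deviations about the known mean: SS = (7.7−9)² + (5.4−9)² + (14.6−9)² + (14.6−9)² + (14.6−9)² = 108.73.
The Normal likelihood contributes (σ²)^(−n/2) exp(−SS/(2σ²)), so the posterior is Inverse-Gamma(α + n/2, β + SS/2) = Inverse-Gamma(7.5, 59.365).
The mode of Inverse-Gamma(a, b) is b/(a+1) = 59.365/8.5 ≈ 6.984.

σ̂²_MAP = 6.984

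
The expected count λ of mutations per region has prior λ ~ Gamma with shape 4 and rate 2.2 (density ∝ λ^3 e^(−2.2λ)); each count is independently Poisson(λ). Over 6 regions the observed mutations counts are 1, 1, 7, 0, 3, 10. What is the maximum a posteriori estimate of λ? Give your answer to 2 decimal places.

λ̂_MAP = 3.05

Σxᵢ = 1+1+7+0+3+10 = 22, with n = 6.
Posterior ∝ λ^3e^(−2.2λ) · λ^22e^(−6λ) = λ^25e^(−8.2λ), i.e. Gamma(shape=26, rate=8.2).
The mode of a Gamma(a, b) with a ≥ 1 (shape–rate) is (a−1)/b = 25/8.2 ≈ 3.05.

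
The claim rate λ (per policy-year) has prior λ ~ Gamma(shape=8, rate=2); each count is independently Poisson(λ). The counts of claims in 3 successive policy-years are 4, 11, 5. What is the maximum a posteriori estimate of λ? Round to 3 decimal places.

Σxᵢ = 4+11+5 = 20, with n = 3.
Posterior ∝ λ^7e^(−2λ) · λ^20e^(−3λ) = λ^27e^(−5λ), i.e. Gamma(shape=28, rate=5).
The mode of a Gamma(a, b) with a ≥ 1 (shape–rate) is (a−1)/b = 27/5 ≈ 5.400.

λ̂_MAP = 5.400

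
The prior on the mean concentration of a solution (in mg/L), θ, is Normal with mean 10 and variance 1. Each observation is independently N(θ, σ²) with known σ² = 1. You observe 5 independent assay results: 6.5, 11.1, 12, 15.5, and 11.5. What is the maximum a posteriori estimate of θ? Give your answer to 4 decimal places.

n = 5; x̄ = (6.5 + 11.1 + 12 + 15.5 + 11.5)/5 = 56.6/5 = 11.32.
For a Normal prior and Normal likelihood with known variance, the posterior is Normal; its mode equals its mean, the precision-weighted average.
Prior precision 1/σ₀² = 1/1 = 1; data precision n/σ² = 5/1 = 5.
θ̂ = (1·10 + 5·11.32) / (1 + 5) = 66.6/6 = 11.1000.

θ̂_MAP = 11.1000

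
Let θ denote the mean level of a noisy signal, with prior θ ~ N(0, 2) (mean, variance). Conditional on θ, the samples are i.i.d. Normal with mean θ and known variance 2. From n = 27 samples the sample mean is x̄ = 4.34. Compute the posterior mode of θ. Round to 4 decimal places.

θ̂_MAP = 4.1850

n = 27, x̄ = 4.34.
For a Normal prior and Normal likelihood with known variance, the posterior is Normal; its mode equals its mean, the precision-weighted average.
Prior precision 1/σ₀² = 1/2 = 0.5; data precision n/σ² = 27/2 = 13.5.
θ̂ = (0.5·0 + 13.5·4.34) / (0.5 + 13.5) = 58.59/14 = 4.1850.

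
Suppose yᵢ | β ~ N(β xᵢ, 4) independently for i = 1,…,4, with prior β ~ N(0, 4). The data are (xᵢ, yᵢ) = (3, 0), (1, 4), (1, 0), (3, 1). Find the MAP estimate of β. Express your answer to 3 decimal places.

log p(β | y) = −Σ(yᵢ − βxᵢ)²/(2·4) − β²/(2·4) + const.
Setting the derivative to zero: Σxᵢ(yᵢ − βxᵢ)/4 − β/4 = 0, so β = Σxᵢyᵢ / (Σxᵢ² + σ²/τ²).
Σxᵢyᵢ = 3·0 + 1·4 + 1·0 + 3·1 = 7; Σxᵢ² = 20; σ²/τ² = 1.
β̂_MAP = 7 / (20 + 1) = 7/21 ≈ 0.333.

β̂_MAP = 0.333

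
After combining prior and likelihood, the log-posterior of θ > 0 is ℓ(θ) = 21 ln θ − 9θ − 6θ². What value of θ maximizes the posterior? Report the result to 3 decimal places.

θ̂_MAP = 1.000

ℓ'(θ) = 21/θ − 9 − 12θ. Setting this to zero and multiplying by θ: 12θ² + 9θ − 21 = 0.
θ = (−9 + √(9² + 4·12·21)) / (2·12) = (−9 + √1089) / 24 = (−9 + 33)/24 = 1.
ℓ''(θ) = −21/θ² − 12 < 0, confirming a maximum.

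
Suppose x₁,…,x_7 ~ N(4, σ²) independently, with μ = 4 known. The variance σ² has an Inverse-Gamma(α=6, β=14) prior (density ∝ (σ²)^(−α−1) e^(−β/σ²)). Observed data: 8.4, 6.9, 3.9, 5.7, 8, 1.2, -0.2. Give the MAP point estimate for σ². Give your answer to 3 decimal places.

Sum of squared deviations about the known mean: SS = (8.4−4)² + (6.9−4)² + (3.9−4)² + (5.7−4)² + (8−4)² + (1.2−4)² + (-0.2−4)² = 72.15.
The Normal likelihood contributes (σ²)^(−n/2) exp(−SS/(2σ²)), so the posterior is Inverse-Gamma(α + n/2, β + SS/2) = Inverse-Gamma(9.5, 50.075).
The mode of Inverse-Gamma(a, b) is b/(a+1) = 50.075/10.5 ≈ 4.769.

σ̂²_MAP = 4.769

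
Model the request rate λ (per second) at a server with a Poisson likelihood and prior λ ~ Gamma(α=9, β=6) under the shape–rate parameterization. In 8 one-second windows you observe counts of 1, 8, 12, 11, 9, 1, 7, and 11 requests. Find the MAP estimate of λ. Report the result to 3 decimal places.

λ̂_MAP = 4.857

Σxᵢ = 1+8+12+11+9+1+7+11 = 60, with n = 8.
Posterior ∝ λ^8e^(−6λ) · λ^60e^(−8λ) = λ^68e^(−14λ), i.e. Gamma(shape=69, rate=14).
The mode of a Gamma(a, b) with a ≥ 1 (shape–rate) is (a−1)/b = 68/14 ≈ 4.857.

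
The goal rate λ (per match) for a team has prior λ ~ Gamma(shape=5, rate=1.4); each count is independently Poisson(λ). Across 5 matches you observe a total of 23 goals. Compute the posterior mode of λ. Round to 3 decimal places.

λ̂_MAP = 4.219

Σxᵢ = 23, n = 5.
Posterior ∝ λ^4e^(−1.4λ) · λ^23e^(−5λ) = λ^27e^(−6.4λ), i.e. Gamma(shape=28, rate=6.4).
The mode of a Gamma(a, b) with a ≥ 1 (shape–rate) is (a−1)/b = 27/6.4 ≈ 4.219.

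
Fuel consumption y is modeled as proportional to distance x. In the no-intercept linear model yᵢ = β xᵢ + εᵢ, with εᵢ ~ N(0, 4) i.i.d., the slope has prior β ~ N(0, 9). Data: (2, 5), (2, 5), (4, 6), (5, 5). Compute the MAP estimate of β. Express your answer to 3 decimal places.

log p(β | y) = −Σ(yᵢ − βxᵢ)²/(2·4) − β²/(2·9) + const.
Setting the derivative to zero: Σxᵢ(yᵢ − βxᵢ)/4 − β/9 = 0, so β = Σxᵢyᵢ / (Σxᵢ² + σ²/τ²).
Σxᵢyᵢ = 2·5 + 2·5 + 4·6 + 5·5 = 69; Σxᵢ² = 49; σ²/τ² = 4/9.
β̂_MAP = 69 / (49 + 4/9) = 69/(445/9) = 621/445 ≈ 1.396.

β̂_MAP = 1.396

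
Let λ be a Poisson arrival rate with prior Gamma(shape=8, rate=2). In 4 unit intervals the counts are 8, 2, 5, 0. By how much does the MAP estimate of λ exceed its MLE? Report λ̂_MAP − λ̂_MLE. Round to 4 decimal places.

MAP − MLE = -0.0833

Σxᵢ = 15. Posterior is Gamma(23, 6); MAP = (23−1)/6 = 22/6 ≈ 3.66667.
MLE = x̄ = 15/4 ≈ 3.75000.
Difference = 22/6 − 15/4 = -1/12 ≈ -0.0833.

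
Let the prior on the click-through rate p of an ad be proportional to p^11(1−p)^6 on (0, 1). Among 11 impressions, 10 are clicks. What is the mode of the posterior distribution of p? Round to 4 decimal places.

p̂_MAP = 0.7500

The prior density ∝ p^11(1−p)^6 is the kernel of Beta(12, 7).
Data: 10 successes in 11 trials. The binomial likelihood contributes p^10(1−p)^1, so the posterior is Beta(12+10, 7+1) = Beta(22, 8).
For Beta(a, b) with a, b > 1 the mode is (a−1)/(a+b−2) = 21/28 ≈ 0.7500.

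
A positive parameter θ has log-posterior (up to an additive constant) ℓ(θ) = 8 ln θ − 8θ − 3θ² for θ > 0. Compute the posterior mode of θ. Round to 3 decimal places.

ℓ'(θ) = 8/θ − 8 − 6θ. Setting this to zero and multiplying by θ: 6θ² + 8θ − 8 = 0.
θ = (−8 + √(8² + 4·6·8)) / (2·6) = (−8 + √256) / 12 = (−8 + 16)/12 = 2/3.
ℓ''(θ) = −8/θ² − 6 < 0, confirming a maximum.

θ̂_MAP = 0.667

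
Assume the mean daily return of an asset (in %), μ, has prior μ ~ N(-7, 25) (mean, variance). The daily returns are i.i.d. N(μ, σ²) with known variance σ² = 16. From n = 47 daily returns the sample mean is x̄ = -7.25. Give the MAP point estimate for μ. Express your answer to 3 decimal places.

μ̂_MAP = -7.247

n = 47, x̄ = -7.25.
For a Normal prior and Normal likelihood with known variance, the posterior is Normal; its mode equals its mean, the precision-weighted average.
Prior precision 1/σ₀² = 1/25 = 0.04; data precision n/σ² = 47/16 = 2.9375.
μ̂ = (0.04·(-7) + 2.9375·(-7.25)) / (0.04 + 2.9375) = (-21.576875)/2.9775 = -34523/4764 ≈ -7.247.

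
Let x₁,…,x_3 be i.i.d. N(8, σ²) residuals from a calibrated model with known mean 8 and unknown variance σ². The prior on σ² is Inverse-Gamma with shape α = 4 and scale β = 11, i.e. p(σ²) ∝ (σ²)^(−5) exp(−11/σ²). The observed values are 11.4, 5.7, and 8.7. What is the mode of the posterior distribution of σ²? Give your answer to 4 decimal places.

Sum of squared deviations about the known mean: SS = (11.4−8)² + (5.7−8)² + (8.7−8)² = 17.34.
The Normal likelihood contributes (σ²)^(−n/2) exp(−SS/(2σ²)), so the posterior is Inverse-Gamma(α + n/2, β + SS/2) = Inverse-Gamma(5.5, 19.67).
The mode of Inverse-Gamma(a, b) is b/(a+1) = 19.67/6.5 ≈ 3.0262.

σ̂²_MAP = 3.0262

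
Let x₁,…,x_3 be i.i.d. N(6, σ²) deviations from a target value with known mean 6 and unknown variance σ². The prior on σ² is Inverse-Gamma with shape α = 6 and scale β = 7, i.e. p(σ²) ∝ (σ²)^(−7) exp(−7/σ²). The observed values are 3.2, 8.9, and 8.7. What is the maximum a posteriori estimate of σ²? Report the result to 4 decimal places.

σ̂²_MAP = 2.2082

Sum of squared deviations about the known mean: SS = (3.2−6)² + (8.9−6)² + (8.7−6)² = 23.54.
The Normal likelihood contributes (σ²)^(−n/2) exp(−SS/(2σ²)), so the posterior is Inverse-Gamma(α + n/2, β + SS/2) = Inverse-Gamma(7.5, 18.77).
The mode of Inverse-Gamma(a, b) is b/(a+1) = 18.77/8.5 ≈ 2.2082.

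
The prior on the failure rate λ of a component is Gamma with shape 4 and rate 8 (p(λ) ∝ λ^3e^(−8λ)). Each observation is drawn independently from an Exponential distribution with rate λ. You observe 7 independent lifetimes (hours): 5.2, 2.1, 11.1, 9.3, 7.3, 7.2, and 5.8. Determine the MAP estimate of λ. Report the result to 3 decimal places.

The Exponential(rate=λ) likelihood is ∝ λ^n e^(−λΣtᵢ). Here n = 7 and Σtᵢ = 5.2 + 2.1 + 11.1 + 9.3 + 7.3 + 7.2 + 5.8 = 48.
Posterior ∝ λ^3e^(−8λ) · λ^7e^(−48λ) = λ^10e^(−56λ), i.e. Gamma(11, 56).
Mode = (a−1)/b = 10/56 ≈ 0.179.

λ̂_MAP = 0.179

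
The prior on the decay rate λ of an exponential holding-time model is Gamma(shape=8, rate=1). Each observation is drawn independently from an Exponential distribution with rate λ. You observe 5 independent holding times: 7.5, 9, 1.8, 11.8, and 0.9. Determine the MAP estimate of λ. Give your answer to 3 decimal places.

λ̂_MAP = 0.375

The Exponential(rate=λ) likelihood is ∝ λ^n e^(−λΣtᵢ). Here n = 5 and Σtᵢ = 7.5 + 9 + 1.8 + 11.8 + 0.9 = 31.
Posterior ∝ λ^7e^(−1λ) · λ^5e^(−31λ) = λ^12e^(−32λ), i.e. Gamma(13, 32).
Mode = (a−1)/b = 12/32 ≈ 0.375.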